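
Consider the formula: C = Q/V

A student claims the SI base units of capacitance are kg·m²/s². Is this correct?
Units of each symbol in C = Q/V:
  Q (charge, in coulombs): s·A
  V (voltage, in volts): kg·m²/(s³·A)  → in the denominator, contributes s³·A/(kg·m²)

Multiplying the contributions: [s·A] · [s³·A/(kg·m²)]
Adding exponents of each base unit: kg: -1, m: -2, s: 4, A: 2
SI base units of capacitance: s⁴·A²/(kg·m²)

The claimed units kg·m²/s² (exponents kg: 1, m: 2, s: -2) do not match the derived units s⁴·A²/(kg·m²) (exponents kg: -1, m: -2, s: 4, A: 2), so the claim is incorrect.

Answer: No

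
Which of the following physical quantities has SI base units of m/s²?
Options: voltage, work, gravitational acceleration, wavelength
Checking the SI base units of each option:
  voltage (V = IR): kg·m²/(s³·A)  ✗
  work (W = Fd): kg·m²/s²  ✗
  gravitational acceleration (g = GM/r²): m/s²  ✓ matches
  wavelength (λ = v/f): m  ✗

Only gravitational acceleration has units m/s².

Answer: gravitational acceleration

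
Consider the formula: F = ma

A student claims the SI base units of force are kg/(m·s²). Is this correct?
Units of each symbol in F = ma:
  m (mass): kg
  a (acceleration): m/s²

Multiplying the contributions: [kg] · [m/s²]
Adding exponents of each base unit: kg: 1, m: 1, s: -2
SI base units of force: kg·m/s²

The claimed units kg/(m·s²) (exponents kg: 1, m: -1, s: -2) do not match the derived units kg·m/s² (exponents kg: 1, m: 1, s: -2), so the claim is incorrect.

Answer: No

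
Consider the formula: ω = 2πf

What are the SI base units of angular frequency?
Units of each symbol in ω = 2πf:
  f (frequency): 1/s
  The factor 2π is dimensionless.

Multiplying the contributions: [1/s]
Adding exponents of each base unit: s: -1
SI base units of angular frequency: 1/s

Answer: 1/s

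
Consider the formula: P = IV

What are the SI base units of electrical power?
Units of each symbol in P = IV:
  I (current): A
  V (voltage, in volts): kg·m²/(s³·A)

Multiplying the contributions: [A] · [kg·m²/(s³·A)]
Adding exponents of each base unit: kg: 1, m: 2, s: -3
SI base units of electrical power: kg·m²/s³

Answer: kg·m²/s³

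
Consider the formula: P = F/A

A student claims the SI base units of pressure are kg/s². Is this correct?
Units of each symbol in P = F/A:
  F (force): kg·m/s²
  A (area): m²  → in the denominator, contributes 1/m²

Multiplying the contributions: [kg·m/s²] · [1/m²]
Adding exponents of each base unit: kg: 1, m: -1, s: -2
SI base units of pressure: kg/(m·s²)

The claimed units kg/s² (exponents kg: 1, s: -2) do not match the derived units kg/(m·s²) (exponents kg: 1, m: -1, s: -2), so the claim is incorrect.

Answer: No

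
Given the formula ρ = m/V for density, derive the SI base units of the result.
Units of each symbol in ρ = m/V:
  m (mass): kg
  V (volume): m³  → in the denominator, contributes 1/m³

Multiplying the contributions: [kg] · [1/m³]
Adding exponents of each base unit: kg: 1, m: -3
SI base units of density: kg/m³

Answer: kg/m³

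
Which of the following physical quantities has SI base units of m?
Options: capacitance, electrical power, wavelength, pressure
Checking the SI base units of each option:
  capacitance (C = Q/V): s⁴·A²/(kg·m²)  ✗
  electrical power (P = IV): kg·m²/s³  ✗
  wavelength (λ = v/f): m  ✓ matches
  pressure (P = F/A): kg/(m·s²)  ✗

Only wavelength has units m.

Answer: wavelength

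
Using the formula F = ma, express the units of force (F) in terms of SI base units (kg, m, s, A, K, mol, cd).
Units of each symbol in F = ma:
  m (mass): kg
  a (acceleration): m/s²

Multiplying the contributions: [kg] · [m/s²]
Adding exponents of each base unit: kg: 1, m: 1, s: -2
SI base units of force: kg·m/s²

Answer: kg·m/s²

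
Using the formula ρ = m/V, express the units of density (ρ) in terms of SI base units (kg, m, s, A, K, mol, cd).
Units of each symbol in ρ = m/V:
  m (mass): kg
  V (volume): m³  → in the denominator, contributes 1/m³

Multiplying the contributions: [kg] · [1/m³]
Adding exponents of each base unit: kg: 1, m: -3
SI base units of density: kg/m³

Answer: kg/m³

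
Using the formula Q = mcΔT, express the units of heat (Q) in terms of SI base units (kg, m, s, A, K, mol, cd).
Units of each symbol in Q = mcΔT:
  m (mass): kg
  c (specific heat capacity, in J/(kg·K)): m²/(s²·K)
  ΔT (temperature change): K

Multiplying the contributions: [kg] · [m²/(s²·K)] · [K]
Adding exponents of each base unit: kg: 1, m: 2, s: -2
SI base units of heat: kg·m²/s²

Answer: kg·m²/s²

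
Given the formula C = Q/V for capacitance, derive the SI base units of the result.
Units of each symbol in C = Q/V:
  Q (charge, in coulombs): s·A
  V (voltage, in volts): kg·m²/(s³·A)  → in the denominator, contributes s³·A/(kg·m²)

Multiplying the contributions: [s·A] · [s³·A/(kg·m²)]
Adding exponents of each base unit: kg: -1, m: -2, s: 4, A: 2
SI base units of capacitance: s⁴·A²/(kg·m²)

Answer: s⁴·A²/(kg·m²)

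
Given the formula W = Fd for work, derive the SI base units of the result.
Units of each symbol in W = Fd:
  F (force): kg·m/s²
  d (displacement): m

Multiplying the contributions: [kg·m/s²] · [m]
Adding exponents of each base unit: kg: 1, m: 2, s: -2
SI base units of work: kg·m²/s²

Answer: kg·m²/s²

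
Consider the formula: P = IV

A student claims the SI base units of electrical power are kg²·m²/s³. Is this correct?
Units of each symbol in P = IV:
  I (current): A
  V (voltage, in volts): kg·m²/(s³·A)

Multiplying the contributions: [A] · [kg·m²/(s³·A)]
Adding exponents of each base unit: kg: 1, m: 2, s: -3
SI base units of electrical power: kg·m²/s³

The claimed units kg²·m²/s³ (exponents kg: 2, m: 2, s: -3) do not match the derived units kg·m²/s³ (exponents kg: 1, m: 2, s: -3), so the claim is incorrect.

Answer: No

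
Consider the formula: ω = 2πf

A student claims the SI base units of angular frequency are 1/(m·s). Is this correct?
Units of each symbol in ω = 2πf:
  f (frequency): 1/s
  The factor 2π is dimensionless.

Multiplying the contributions: [1/s]
Adding exponents of each base unit: s: -1
SI base units of angular frequency: 1/s

The claimed units 1/(m·s) (exponents m: -1, s: -1) do not match the derived units 1/s (exponents s: -1), so the claim is incorrect.

Answer: No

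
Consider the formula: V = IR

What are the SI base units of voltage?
Units of each symbol in V = IR:
  I (current): A
  R (resistance, in ohms): kg·m²/(s³·A²)

Multiplying the contributions: [A] · [kg·m²/(s³·A²)]
Adding exponents of each base unit: kg: 1, m: 2, s: -3, A: -1
SI base units of voltage: kg·m²/(s³·A)

Answer: kg·m²/(s³·A)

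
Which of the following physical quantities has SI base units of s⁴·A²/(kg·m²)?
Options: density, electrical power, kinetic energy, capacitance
Checking the SI base units of each option:
  density (ρ = m/V): kg/m³  ✗
  electrical power (P = IV): kg·m²/s³  ✗
  kinetic energy (E = ½mv²): kg·m²/s²  ✗
  capacitance (C = Q/V): s⁴·A²/(kg·m²)  ✓ matches

Only capacitance has units s⁴·A²/(kg·m²).

Answer: capacitance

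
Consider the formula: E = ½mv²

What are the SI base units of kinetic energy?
Units of each symbol in E = ½mv²:
  m (mass): kg
  v (speed): m/s  → to the power 2, contributes m²/s²
  The factor ½ is dimensionless.

Multiplying the contributions: [kg] · [m²/s²]
Adding exponents of each base unit: kg: 1, m: 2, s: -2
SI base units of kinetic energy: kg·m²/s²

Answer: kg·m²/s²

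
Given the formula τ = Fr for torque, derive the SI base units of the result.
Units of each symbol in τ = Fr:
  F (force): kg·m/s²
  r (lever arm): m

Multiplying the contributions: [kg·m/s²] · [m]
Adding exponents of each base unit: kg: 1, m: 2, s: -2
SI base units of torque: kg·m²/s²

Answer: kg·m²/s²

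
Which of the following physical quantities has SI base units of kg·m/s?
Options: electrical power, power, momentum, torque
Checking the SI base units of each option:
  electrical power (P = IV): kg·m²/s³  ✗
  power (P = W/t): kg·m²/s³  ✗
  momentum (p = mv): kg·m/s  ✓ matches
  torque (τ = Fr): kg·m²/s²  ✗

Only momentum has units kg·m/s.

Answer: momentum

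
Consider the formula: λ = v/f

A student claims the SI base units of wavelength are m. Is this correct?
Units of each symbol in λ = v/f:
  v (wave speed): m/s
  f (frequency): 1/s  → in the denominator, contributes s

Multiplying the contributions: [m/s] · [s]
Adding exponents of each base unit: m: 1
SI base units of wavelength: m

The claimed units m match the derived units, so the claim is correct.

Answer: Yes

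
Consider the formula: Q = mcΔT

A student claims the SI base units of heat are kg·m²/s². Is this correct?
Units of each symbol in Q = mcΔT:
  m (mass): kg
  c (specific heat capacity, in J/(kg·K)): m²/(s²·K)
  ΔT (temperature change): K

Multiplying the contributions: [kg] · [m²/(s²·K)] · [K]
Adding exponents of each base unit: kg: 1, m: 2, s: -2
SI base units of heat: kg·m²/s²

The claimed units kg·m²/s² match the derived units, so the claim is correct.

Answer: Yes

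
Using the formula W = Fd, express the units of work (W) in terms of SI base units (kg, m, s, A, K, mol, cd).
Units of each symbol in W = Fd:
  F (force): kg·m/s²
  d (displacement): m

Multiplying the contributions: [kg·m/s²] · [m]
Adding exponents of each base unit: kg: 1, m: 2, s: -2
SI base units of work: kg·m²/s²

Answer: kg·m²/s²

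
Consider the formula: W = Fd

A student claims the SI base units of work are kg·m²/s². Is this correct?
Units of each symbol in W = Fd:
  F (force): kg·m/s²
  d (displacement): m

Multiplying the contributions: [kg·m/s²] · [m]
Adding exponents of each base unit: kg: 1, m: 2, s: -2
SI base units of work: kg·m²/s²

The claimed units kg·m²/s² match the derived units, so the claim is correct.

Answer: Yes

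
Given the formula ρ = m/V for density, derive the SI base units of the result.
Units of each symbol in ρ = m/V:
  m (mass): kg
  V (volume): m³  → in the denominator, contributes 1/m³

Multiplying the contributions: [kg] · [1/m³]
Adding exponents of each base unit: kg: 1, m: -3
SI base units of density: kg/m³

Answer: kg/m³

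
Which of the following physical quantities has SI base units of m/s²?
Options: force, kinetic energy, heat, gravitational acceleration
Checking the SI base units of each option:
  force (F = ma): kg·m/s²  ✗
  kinetic energy (E = ½mv²): kg·m²/s²  ✗
  heat (Q = mcΔT): kg·m²/s²  ✗
  gravitational acceleration (g = GM/r²): m/s²  ✓ matches

Only gravitational acceleration has units m/s².

Answer: gravitational acceleration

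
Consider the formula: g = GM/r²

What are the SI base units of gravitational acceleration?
Units of each symbol in g = GM/r²:
  G (gravitational constant): m³/(kg·s²)
  M (mass): kg
  r (distance): m  → to the power 2 in the denominator, contributes 1/m²

Multiplying the contributions: [m³/(kg·s²)] · [kg] · [1/m²]
Adding exponents of each base unit: m: 1, s: -2
SI base units of gravitational acceleration: m/s²

Answer: m/s²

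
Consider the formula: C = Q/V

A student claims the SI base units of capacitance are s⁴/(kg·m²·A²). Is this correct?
Units of each symbol in C = Q/V:
  Q (charge, in coulombs): s·A
  V (voltage, in volts): kg·m²/(s³·A)  → in the denominator, contributes s³·A/(kg·m²)

Multiplying the contributions: [s·A] · [s³·A/(kg·m²)]
Adding exponents of each base unit: kg: -1, m: -2, s: 4, A: 2
SI base units of capacitance: s⁴·A²/(kg·m²)

The claimed units s⁴/(kg·m²·A²) (exponents kg: -1, m: -2, s: 4, A: -2) do not match the derived units s⁴·A²/(kg·m²) (exponents kg: -1, m: -2, s: 4, A: 2), so the claim is incorrect.

Answer: No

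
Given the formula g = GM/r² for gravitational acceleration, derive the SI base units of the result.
Units of each symbol in g = GM/r²:
  G (gravitational constant): m³/(kg·s²)
  M (mass): kg
  r (distance): m  → to the power 2 in the denominator, contributes 1/m²

Multiplying the contributions: [m³/(kg·s²)] · [kg] · [1/m²]
Adding exponents of each base unit: m: 1, s: -2
SI base units of gravitational acceleration: m/s²

Answer: m/s²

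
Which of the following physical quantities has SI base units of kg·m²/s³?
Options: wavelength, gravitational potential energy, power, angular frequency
Checking the SI base units of each option:
  wavelength (λ = v/f): m  ✗
  gravitational potential energy (U = -GMm/r): kg·m²/s²  ✗
  power (P = W/t): kg·m²/s³  ✓ matches
  angular frequency (ω = 2πf): 1/s  ✗

Only power has units kg·m²/s³.

Answer: power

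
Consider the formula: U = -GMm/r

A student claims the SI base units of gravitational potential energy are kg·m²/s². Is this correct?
Units of each symbol in U = -GMm/r:
  G (gravitational constant): m³/(kg·s²)
  M (mass): kg
  m (mass): kg
  r (distance): m  → in the denominator, contributes 1/m
  The minus sign does not affect the units.

Multiplying the contributions: [m³/(kg·s²)] · [kg] · [kg] · [1/m]
Adding exponents of each base unit: kg: 1, m: 2, s: -2
SI base units of gravitational potential energy: kg·m²/s²

The claimed units kg·m²/s² match the derived units, so the claim is correct.

Answer: Yes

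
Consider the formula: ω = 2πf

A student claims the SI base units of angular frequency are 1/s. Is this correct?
Units of each symbol in ω = 2πf:
  f (frequency): 1/s
  The factor 2π is dimensionless.

Multiplying the contributions: [1/s]
Adding exponents of each base unit: s: -1
SI base units of angular frequency: 1/s

The claimed units 1/s match the derived units, so the claim is correct.

Answer: Yes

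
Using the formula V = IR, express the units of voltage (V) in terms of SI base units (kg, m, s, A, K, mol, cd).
Units of each symbol in V = IR:
  I (current): A
  R (resistance, in ohms): kg·m²/(s³·A²)

Multiplying the contributions: [A] · [kg·m²/(s³·A²)]
Adding exponents of each base unit: kg: 1, m: 2, s: -3, A: -1
SI base units of voltage: kg·m²/(s³·A)

Answer: kg·m²/(s³·A)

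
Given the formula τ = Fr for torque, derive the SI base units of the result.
Units of each symbol in τ = Fr:
  F (force): kg·m/s²
  r (lever arm): m

Multiplying the contributions: [kg·m/s²] · [m]
Adding exponents of each base unit: kg: 1, m: 2, s: -2
SI base units of torque: kg·m²/s²

Answer: kg·m²/s²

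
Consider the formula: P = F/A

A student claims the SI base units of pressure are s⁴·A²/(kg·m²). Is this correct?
Units of each symbol in P = F/A:
  F (force): kg·m/s²
  A (area): m²  → in the denominator, contributes 1/m²

Multiplying the contributions: [kg·m/s²] · [1/m²]
Adding exponents of each base unit: kg: 1, m: -1, s: -2
SI base units of pressure: kg/(m·s²)

The claimed units s⁴·A²/(kg·m²) (exponents kg: -1, m: -2, s: 4, A: 2) do not match the derived units kg/(m·s²) (exponents kg: 1, m: -1, s: -2), so the claim is incorrect.

Answer: No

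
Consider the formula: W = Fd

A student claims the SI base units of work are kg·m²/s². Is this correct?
Units of each symbol in W = Fd:
  F (force): kg·m/s²
  d (displacement): m

Multiplying the contributions: [kg·m/s²] · [m]
Adding exponents of each base unit: kg: 1, m: 2, s: -2
SI base units of work: kg·m²/s²

The claimed units kg·m²/s² match the derived units, so the claim is correct.

Answer: Yes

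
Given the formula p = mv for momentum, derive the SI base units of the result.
Units of each symbol in p = mv:
  m (mass): kg
  v (velocity): m/s

Multiplying the contributions: [kg] · [m/s]
Adding exponents of each base unit: kg: 1, m: 1, s: -1
SI base units of momentum: kg·m/s

Answer: kg·m/s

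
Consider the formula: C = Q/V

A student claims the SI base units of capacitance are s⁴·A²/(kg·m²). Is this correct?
Units of each symbol in C = Q/V:
  Q (charge, in coulombs): s·A
  V (voltage, in volts): kg·m²/(s³·A)  → in the denominator, contributes s³·A/(kg·m²)

Multiplying the contributions: [s·A] · [s³·A/(kg·m²)]
Adding exponents of each base unit: kg: -1, m: -2, s: 4, A: 2
SI base units of capacitance: s⁴·A²/(kg·m²)

The claimed units s⁴·A²/(kg·m²) match the derived units, so the claim is correct.

Answer: Yes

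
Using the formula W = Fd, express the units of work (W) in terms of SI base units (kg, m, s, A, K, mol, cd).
Units of each symbol in W = Fd:
  F (force): kg·m/s²
  d (displacement): m

Multiplying the contributions: [kg·m/s²] · [m]
Adding exponents of each base unit: kg: 1, m: 2, s: -2
SI base units of work: kg·m²/s²

Answer: kg·m²/s²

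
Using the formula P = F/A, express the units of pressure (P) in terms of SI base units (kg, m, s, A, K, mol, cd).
Units of each symbol in P = F/A:
  F (force): kg·m/s²
  A (area): m²  → in the denominator, contributes 1/m²

Multiplying the contributions: [kg·m/s²] · [1/m²]
Adding exponents of each base unit: kg: 1, m: -1, s: -2
SI base units of pressure: kg/(m·s²)

Answer: kg/(m·s²)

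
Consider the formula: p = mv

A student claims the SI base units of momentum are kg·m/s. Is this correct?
Units of each symbol in p = mv:
  m (mass): kg
  v (velocity): m/s

Multiplying the contributions: [kg] · [m/s]
Adding exponents of each base unit: kg: 1, m: 1, s: -1
SI base units of momentum: kg·m/s

The claimed units kg·m/s match the derived units, so the claim is correct.

Answer: Yes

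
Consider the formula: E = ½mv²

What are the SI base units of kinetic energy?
Units of each symbol in E = ½mv²:
  m (mass): kg
  v (speed): m/s  → to the power 2, contributes m²/s²
  The factor ½ is dimensionless.

Multiplying the contributions: [kg] · [m²/s²]
Adding exponents of each base unit: kg: 1, m: 2, s: -2
SI base units of kinetic energy: kg·m²/s²

Answer: kg·m²/s²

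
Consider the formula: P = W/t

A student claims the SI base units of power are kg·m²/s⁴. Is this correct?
Units of each symbol in P = W/t:
  W (work): kg·m²/s²
  t (time): s  → in the denominator, contributes 1/s

Multiplying the contributions: [kg·m²/s²] · [1/s]
Adding exponents of each base unit: kg: 1, m: 2, s: -3
SI base units of power: kg·m²/s³

The claimed units kg·m²/s⁴ (exponents kg: 1, m: 2, s: -4) do not match the derived units kg·m²/s³ (exponents kg: 1, m: 2, s: -3), so the claim is incorrect.

Answer: No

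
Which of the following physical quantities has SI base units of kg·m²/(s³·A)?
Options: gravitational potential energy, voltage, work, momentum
Checking the SI base units of each option:
  gravitational potential energy (U = -GMm/r): kg·m²/s²  ✗
  voltage (V = IR): kg·m²/(s³·A)  ✓ matches
  work (W = Fd): kg·m²/s²  ✗
  momentum (p = mv): kg·m/s  ✗

Only voltage has units kg·m²/(s³·A).

Answer: voltage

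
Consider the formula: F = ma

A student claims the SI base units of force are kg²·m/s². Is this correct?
Units of each symbol in F = ma:
  m (mass): kg
  a (acceleration): m/s²

Multiplying the contributions: [kg] · [m/s²]
Adding exponents of each base unit: kg: 1, m: 1, s: -2
SI base units of force: kg·m/s²

The claimed units kg²·m/s² (exponents kg: 2, m: 1, s: -2) do not match the derived units kg·m/s² (exponents kg: 1, m: 1, s: -2), so the claim is incorrect.

Answer: No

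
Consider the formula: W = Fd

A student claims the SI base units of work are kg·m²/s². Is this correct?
Units of each symbol in W = Fd:
  F (force): kg·m/s²
  d (displacement): m

Multiplying the contributions: [kg·m/s²] · [m]
Adding exponents of each base unit: kg: 1, m: 2, s: -2
SI base units of work: kg·m²/s²

The claimed units kg·m²/s² match the derived units, so the claim is correct.

Answer: Yes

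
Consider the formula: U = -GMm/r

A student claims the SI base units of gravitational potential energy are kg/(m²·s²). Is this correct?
Units of each symbol in U = -GMm/r:
  G (gravitational constant): m³/(kg·s²)
  M (mass): kg
  m (mass): kg
  r (distance): m  → in the denominator, contributes 1/m
  The minus sign does not affect the units.

Multiplying the contributions: [m³/(kg·s²)] · [kg] · [kg] · [1/m]
Adding exponents of each base unit: kg: 1, m: 2, s: -2
SI base units of gravitational potential energy: kg·m²/s²

The claimed units kg/(m²·s²) (exponents kg: 1, m: -2, s: -2) do not match the derived units kg·m²/s² (exponents kg: 1, m: 2, s: -2), so the claim is incorrect.

Answer: No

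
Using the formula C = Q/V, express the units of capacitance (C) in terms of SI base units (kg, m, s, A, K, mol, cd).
Units of each symbol in C = Q/V:
  Q (charge, in coulombs): s·A
  V (voltage, in volts): kg·m²/(s³·A)  → in the denominator, contributes s³·A/(kg·m²)

Multiplying the contributions: [s·A] · [s³·A/(kg·m²)]
Adding exponents of each base unit: kg: -1, m: -2, s: 4, A: 2
SI base units of capacitance: s⁴·A²/(kg·m²)

Answer: s⁴·A²/(kg·m²)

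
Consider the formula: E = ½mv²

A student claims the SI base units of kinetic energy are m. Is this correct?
Units of each symbol in E = ½mv²:
  m (mass): kg
  v (speed): m/s  → to the power 2, contributes m²/s²
  The factor ½ is dimensionless.

Multiplying the contributions: [kg] · [m²/s²]
Adding exponents of each base unit: kg: 1, m: 2, s: -2
SI base units of kinetic energy: kg·m²/s²

The claimed units m (exponents m: 1) do not match the derived units kg·m²/s² (exponents kg: 1, m: 2, s: -2), so the claim is incorrect.

Answer: No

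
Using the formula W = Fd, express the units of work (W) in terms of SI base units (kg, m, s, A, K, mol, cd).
Units of each symbol in W = Fd:
  F (force): kg·m/s²
  d (displacement): m

Multiplying the contributions: [kg·m/s²] · [m]
Adding exponents of each base unit: kg: 1, m: 2, s: -2
SI base units of work: kg·m²/s²

Answer: kg·m²/s²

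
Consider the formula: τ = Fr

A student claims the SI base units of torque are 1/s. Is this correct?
Units of each symbol in τ = Fr:
  F (force): kg·m/s²
  r (lever arm): m

Multiplying the contributions: [kg·m/s²] · [m]
Adding exponents of each base unit: kg: 1, m: 2, s: -2
SI base units of torque: kg·m²/s²

The claimed units 1/s (exponents s: -1) do not match the derived units kg·m²/s² (exponents kg: 1, m: 2, s: -2), so the claim is incorrect.

Answer: No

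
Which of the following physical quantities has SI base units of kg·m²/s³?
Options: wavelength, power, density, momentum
Checking the SI base units of each option:
  wavelength (λ = v/f): m  ✗
  power (P = W/t): kg·m²/s³  ✓ matches
  density (ρ = m/V): kg/m³  ✗
  momentum (p = mv): kg·m/s  ✗

Only power has units kg·m²/s³.

Answer: power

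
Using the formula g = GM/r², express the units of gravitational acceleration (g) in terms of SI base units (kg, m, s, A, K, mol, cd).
Units of each symbol in g = GM/r²:
  G (gravitational constant): m³/(kg·s²)
  M (mass): kg
  r (distance): m  → to the power 2 in the denominator, contributes 1/m²

Multiplying the contributions: [m³/(kg·s²)] · [kg] · [1/m²]
Adding exponents of each base unit: m: 1, s: -2
SI base units of gravitational acceleration: m/s²

Answer: m/s²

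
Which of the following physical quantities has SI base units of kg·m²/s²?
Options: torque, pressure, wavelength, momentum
Checking the SI base units of each option:
  torque (τ = Fr): kg·m²/s²  ✓ matches
  pressure (P = F/A): kg/(m·s²)  ✗
  wavelength (λ = v/f): m  ✗
  momentum (p = mv): kg·m/s  ✗

Only torque has units kg·m²/s².

Answer: torque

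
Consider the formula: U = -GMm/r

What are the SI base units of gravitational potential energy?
Units of each symbol in U = -GMm/r:
  G (gravitational constant): m³/(kg·s²)
  M (mass): kg
  m (mass): kg
  r (distance): m  → in the denominator, contributes 1/m
  The minus sign does not affect the units.

Multiplying the contributions: [m³/(kg·s²)] · [kg] · [kg] · [1/m]
Adding exponents of each base unit: kg: 1, m: 2, s: -2
SI base units of gravitational potential energy: kg·m²/s²

Answer: kg·m²/s²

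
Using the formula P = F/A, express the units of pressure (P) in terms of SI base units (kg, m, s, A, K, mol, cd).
Units of each symbol in P = F/A:
  F (force): kg·m/s²
  A (area): m²  → in the denominator, contributes 1/m²

Multiplying the contributions: [kg·m/s²] · [1/m²]
Adding exponents of each base unit: kg: 1, m: -1, s: -2
SI base units of pressure: kg/(m·s²)

Answer: kg/(m·s²)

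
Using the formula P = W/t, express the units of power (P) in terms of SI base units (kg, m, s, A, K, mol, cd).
Units of each symbol in P = W/t:
  W (work): kg·m²/s²
  t (time): s  → in the denominator, contributes 1/s

Multiplying the contributions: [kg·m²/s²] · [1/s]
Adding exponents of each base unit: kg: 1, m: 2, s: -3
SI base units of power: kg·m²/s³

Answer: kg·m²/s³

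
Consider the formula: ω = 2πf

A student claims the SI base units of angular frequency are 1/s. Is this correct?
Units of each symbol in ω = 2πf:
  f (frequency): 1/s
  The factor 2π is dimensionless.

Multiplying the contributions: [1/s]
Adding exponents of each base unit: s: -1
SI base units of angular frequency: 1/s

The claimed units 1/s match the derived units, so the claim is correct.

Answer: Yes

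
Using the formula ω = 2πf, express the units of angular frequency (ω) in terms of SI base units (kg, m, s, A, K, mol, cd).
Units of each symbol in ω = 2πf:
  f (frequency): 1/s
  The factor 2π is dimensionless.

Multiplying the contributions: [1/s]
Adding exponents of each base unit: s: -1
SI base units of angular frequency: 1/s

Answer: 1/s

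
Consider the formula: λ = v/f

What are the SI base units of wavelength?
Units of each symbol in λ = v/f:
  v (wave speed): m/s
  f (frequency): 1/s  → in the denominator, contributes s

Multiplying the contributions: [m/s] · [s]
Adding exponents of each base unit: m: 1
SI base units of wavelength: m

Answer: m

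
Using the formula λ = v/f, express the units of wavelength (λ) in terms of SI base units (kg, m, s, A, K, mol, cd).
Units of each symbol in λ = v/f:
  v (wave speed): m/s
  f (frequency): 1/s  → in the denominator, contributes s

Multiplying the contributions: [m/s] · [s]
Adding exponents of each base unit: m: 1
SI base units of wavelength: m

Answer: m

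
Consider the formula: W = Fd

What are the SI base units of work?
Units of each symbol in W = Fd:
  F (force): kg·m/s²
  d (displacement): m

Multiplying the contributions: [kg·m/s²] · [m]
Adding exponents of each base unit: kg: 1, m: 2, s: -2
SI base units of work: kg·m²/s²

Answer: kg·m²/s²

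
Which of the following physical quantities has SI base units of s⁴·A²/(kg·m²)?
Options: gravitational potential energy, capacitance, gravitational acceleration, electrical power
Checking the SI base units of each option:
  gravitational potential energy (U = -GMm/r): kg·m²/s²  ✗
  capacitance (C = Q/V): s⁴·A²/(kg·m²)  ✓ matches
  gravitational acceleration (g = GM/r²): m/s²  ✗
  electrical power (P = IV): kg·m²/s³  ✗

Only capacitance has units s⁴·A²/(kg·m²).

Answer: capacitance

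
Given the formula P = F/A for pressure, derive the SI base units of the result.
Units of each symbol in P = F/A:
  F (force): kg·m/s²
  A (area): m²  → in the denominator, contributes 1/m²

Multiplying the contributions: [kg·m/s²] · [1/m²]
Adding exponents of each base unit: kg: 1, m: -1, s: -2
SI base units of pressure: kg/(m·s²)

Answer: kg/(m·s²)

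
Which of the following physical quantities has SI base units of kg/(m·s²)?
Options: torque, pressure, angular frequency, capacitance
Checking the SI base units of each option:
  torque (τ = Fr): kg·m²/s²  ✗
  pressure (P = F/A): kg/(m·s²)  ✓ matches
  angular frequency (ω = 2πf): 1/s  ✗
  capacitance (C = Q/V): s⁴·A²/(kg·m²)  ✗

Only pressure has units kg/(m·s²).

Answer: pressure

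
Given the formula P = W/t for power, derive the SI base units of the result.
Units of each symbol in P = W/t:
  W (work): kg·m²/s²
  t (time): s  → in the denominator, contributes 1/s

Multiplying the contributions: [kg·m²/s²] · [1/s]
Adding exponents of each base unit: kg: 1, m: 2, s: -3
SI base units of power: kg·m²/s³

Answer: kg·m²/s³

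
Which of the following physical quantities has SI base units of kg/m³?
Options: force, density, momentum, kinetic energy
Checking the SI base units of each option:
  force (F = ma): kg·m/s²  ✗
  density (ρ = m/V): kg/m³  ✓ matches
  momentum (p = mv): kg·m/s  ✗
  kinetic energy (E = ½mv²): kg·m²/s²  ✗

Only density has units kg/m³.

Answer: density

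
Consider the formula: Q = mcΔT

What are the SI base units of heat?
Units of each symbol in Q = mcΔT:
  m (mass): kg
  c (specific heat capacity, in J/(kg·K)): m²/(s²·K)
  ΔT (temperature change): K

Multiplying the contributions: [kg] · [m²/(s²·K)] · [K]
Adding exponents of each base unit: kg: 1, m: 2, s: -2
SI base units of heat: kg·m²/s²

Answer: kg·m²/s²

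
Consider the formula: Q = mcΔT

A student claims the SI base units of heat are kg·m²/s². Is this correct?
Units of each symbol in Q = mcΔT:
  m (mass): kg
  c (specific heat capacity, in J/(kg·K)): m²/(s²·K)
  ΔT (temperature change): K

Multiplying the contributions: [kg] · [m²/(s²·K)] · [K]
Adding exponents of each base unit: kg: 1, m: 2, s: -2
SI base units of heat: kg·m²/s²

The claimed units kg·m²/s² match the derived units, so the claim is correct.

Answer: Yes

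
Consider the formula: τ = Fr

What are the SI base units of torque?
Units of each symbol in τ = Fr:
  F (force): kg·m/s²
  r (lever arm): m

Multiplying the contributions: [kg·m/s²] · [m]
Adding exponents of each base unit: kg: 1, m: 2, s: -2
SI base units of torque: kg·m²/s²

Answer: kg·m²/s²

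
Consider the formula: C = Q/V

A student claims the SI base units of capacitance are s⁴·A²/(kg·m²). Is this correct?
Units of each symbol in C = Q/V:
  Q (charge, in coulombs): s·A
  V (voltage, in volts): kg·m²/(s³·A)  → in the denominator, contributes s³·A/(kg·m²)

Multiplying the contributions: [s·A] · [s³·A/(kg·m²)]
Adding exponents of each base unit: kg: -1, m: -2, s: 4, A: 2
SI base units of capacitance: s⁴·A²/(kg·m²)

The claimed units s⁴·A²/(kg·m²) match the derived units, so the claim is correct.

Answer: Yes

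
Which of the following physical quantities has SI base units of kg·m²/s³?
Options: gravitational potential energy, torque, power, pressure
Checking the SI base units of each option:
  gravitational potential energy (U = -GMm/r): kg·m²/s²  ✗
  torque (τ = Fr): kg·m²/s²  ✗
  power (P = W/t): kg·m²/s³  ✓ matches
  pressure (P = F/A): kg/(m·s²)  ✗

Only power has units kg·m²/s³.

Answer: power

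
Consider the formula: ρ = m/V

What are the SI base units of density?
Units of each symbol in ρ = m/V:
  m (mass): kg
  V (volume): m³  → in the denominator, contributes 1/m³

Multiplying the contributions: [kg] · [1/m³]
Adding exponents of each base unit: kg: 1, m: -3
SI base units of density: kg/m³

Answer: kg/m³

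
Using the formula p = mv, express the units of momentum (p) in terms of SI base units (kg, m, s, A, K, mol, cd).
Units of each symbol in p = mv:
  m (mass): kg
  v (velocity): m/s

Multiplying the contributions: [kg] · [m/s]
Adding exponents of each base unit: kg: 1, m: 1, s: -1
SI base units of momentum: kg·m/s

Answer: kg·m/s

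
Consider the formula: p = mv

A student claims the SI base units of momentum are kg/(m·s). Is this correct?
Units of each symbol in p = mv:
  m (mass): kg
  v (velocity): m/s

Multiplying the contributions: [kg] · [m/s]
Adding exponents of each base unit: kg: 1, m: 1, s: -1
SI base units of momentum: kg·m/s

The claimed units kg/(m·s) (exponents kg: 1, m: -1, s: -1) do not match the derived units kg·m/s (exponents kg: 1, m: 1, s: -1), so the claim is incorrect.

Answer: No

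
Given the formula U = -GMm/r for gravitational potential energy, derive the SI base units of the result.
Units of each symbol in U = -GMm/r:
  G (gravitational constant): m³/(kg·s²)
  M (mass): kg
  m (mass): kg
  r (distance): m  → in the denominator, contributes 1/m
  The minus sign does not affect the units.

Multiplying the contributions: [m³/(kg·s²)] · [kg] · [kg] · [1/m]
Adding exponents of each base unit: kg: 1, m: 2, s: -2
SI base units of gravitational potential energy: kg·m²/s²

Answer: kg·m²/s²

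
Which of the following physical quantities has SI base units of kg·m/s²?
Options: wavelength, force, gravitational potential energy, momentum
Checking the SI base units of each option:
  wavelength (λ = v/f): m  ✗
  force (F = ma): kg·m/s²  ✓ matches
  gravitational potential energy (U = -GMm/r): kg·m²/s²  ✗
  momentum (p = mv): kg·m/s  ✗

Only force has units kg·m/s².

Answer: force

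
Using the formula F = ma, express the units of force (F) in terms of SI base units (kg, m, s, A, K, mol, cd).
Units of each symbol in F = ma:
  m (mass): kg
  a (acceleration): m/s²

Multiplying the contributions: [kg] · [m/s²]
Adding exponents of each base unit: kg: 1, m: 1, s: -2
SI base units of force: kg·m/s²

Answer: kg·m/s²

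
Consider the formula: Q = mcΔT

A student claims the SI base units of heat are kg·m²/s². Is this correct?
Units of each symbol in Q = mcΔT:
  m (mass): kg
  c (specific heat capacity, in J/(kg·K)): m²/(s²·K)
  ΔT (temperature change): K

Multiplying the contributions: [kg] · [m²/(s²·K)] · [K]
Adding exponents of each base unit: kg: 1, m: 2, s: -2
SI base units of heat: kg·m²/s²

The claimed units kg·m²/s² match the derived units, so the claim is correct.

Answer: Yes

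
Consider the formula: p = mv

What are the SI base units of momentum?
Units of each symbol in p = mv:
  m (mass): kg
  v (velocity): m/s

Multiplying the contributions: [kg] · [m/s]
Adding exponents of each base unit: kg: 1, m: 1, s: -1
SI base units of momentum: kg·m/s

Answer: kg·m/s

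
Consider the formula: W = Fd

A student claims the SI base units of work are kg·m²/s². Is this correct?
Units of each symbol in W = Fd:
  F (force): kg·m/s²
  d (displacement): m

Multiplying the contributions: [kg·m/s²] · [m]
Adding exponents of each base unit: kg: 1, m: 2, s: -2
SI base units of work: kg·m²/s²

The claimed units kg·m²/s² match the derived units, so the claim is correct.

Answer: Yes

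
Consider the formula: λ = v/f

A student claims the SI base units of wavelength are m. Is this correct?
Units of each symbol in λ = v/f:
  v (wave speed): m/s
  f (frequency): 1/s  → in the denominator, contributes s

Multiplying the contributions: [m/s] · [s]
Adding exponents of each base unit: m: 1
SI base units of wavelength: m

The claimed units m match the derived units, so the claim is correct.

Answer: Yes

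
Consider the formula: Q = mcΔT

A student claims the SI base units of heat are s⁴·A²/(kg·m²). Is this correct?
Units of each symbol in Q = mcΔT:
  m (mass): kg
  c (specific heat capacity, in J/(kg·K)): m²/(s²·K)
  ΔT (temperature change): K

Multiplying the contributions: [kg] · [m²/(s²·K)] · [K]
Adding exponents of each base unit: kg: 1, m: 2, s: -2
SI base units of heat: kg·m²/s²

The claimed units s⁴·A²/(kg·m²) (exponents kg: -1, m: -2, s: 4, A: 2) do not match the derived units kg·m²/s² (exponents kg: 1, m: 2, s: -2), so the claim is incorrect.

Answer: No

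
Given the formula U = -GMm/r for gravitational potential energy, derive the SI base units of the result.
Units of each symbol in U = -GMm/r:
  G (gravitational constant): m³/(kg·s²)
  M (mass): kg
  m (mass): kg
  r (distance): m  → in the denominator, contributes 1/m
  The minus sign does not affect the units.

Multiplying the contributions: [m³/(kg·s²)] · [kg] · [kg] · [1/m]
Adding exponents of each base unit: kg: 1, m: 2, s: -2
SI base units of gravitational potential energy: kg·m²/s²

Answer: kg·m²/s²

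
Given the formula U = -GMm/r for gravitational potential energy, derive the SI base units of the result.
Units of each symbol in U = -GMm/r:
  G (gravitational constant): m³/(kg·s²)
  M (mass): kg
  m (mass): kg
  r (distance): m  → in the denominator, contributes 1/m
  The minus sign does not affect the units.

Multiplying the contributions: [m³/(kg·s²)] · [kg] · [kg] · [1/m]
Adding exponents of each base unit: kg: 1, m: 2, s: -2
SI base units of gravitational potential energy: kg·m²/s²

Answer: kg·m²/s²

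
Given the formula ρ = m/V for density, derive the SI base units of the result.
Units of each symbol in ρ = m/V:
  m (mass): kg
  V (volume): m³  → in the denominator, contributes 1/m³

Multiplying the contributions: [kg] · [1/m³]
Adding exponents of each base unit: kg: 1, m: -3
SI base units of density: kg/m³

Answer: kg/m³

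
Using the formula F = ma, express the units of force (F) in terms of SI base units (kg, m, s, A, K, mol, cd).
Units of each symbol in F = ma:
  m (mass): kg
  a (acceleration): m/s²

Multiplying the contributions: [kg] · [m/s²]
Adding exponents of each base unit: kg: 1, m: 1, s: -2
SI base units of force: kg·m/s²

Answer: kg·m/s²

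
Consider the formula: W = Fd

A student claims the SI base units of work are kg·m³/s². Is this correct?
Units of each symbol in W = Fd:
  F (force): kg·m/s²
  d (displacement): m

Multiplying the contributions: [kg·m/s²] · [m]
Adding exponents of each base unit: kg: 1, m: 2, s: -2
SI base units of work: kg·m²/s²

The claimed units kg·m³/s² (exponents kg: 1, m: 3, s: -2) do not match the derived units kg·m²/s² (exponents kg: 1, m: 2, s: -2), so the claim is incorrect.

Answer: No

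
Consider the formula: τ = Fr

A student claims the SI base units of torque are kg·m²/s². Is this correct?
Units of each symbol in τ = Fr:
  F (force): kg·m/s²
  r (lever arm): m

Multiplying the contributions: [kg·m/s²] · [m]
Adding exponents of each base unit: kg: 1, m: 2, s: -2
SI base units of torque: kg·m²/s²

The claimed units kg·m²/s² match the derived units, so the claim is correct.

Answer: Yes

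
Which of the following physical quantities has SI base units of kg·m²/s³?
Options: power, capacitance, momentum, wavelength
Checking the SI base units of each option:
  power (P = W/t): kg·m²/s³  ✓ matches
  capacitance (C = Q/V): s⁴·A²/(kg·m²)  ✗
  momentum (p = mv): kg·m/s  ✗
  wavelength (λ = v/f): m  ✗

Only power has units kg·m²/s³.

Answer: power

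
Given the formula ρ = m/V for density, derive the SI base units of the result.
Units of each symbol in ρ = m/V:
  m (mass): kg
  V (volume): m³  → in the denominator, contributes 1/m³

Multiplying the contributions: [kg] · [1/m³]
Adding exponents of each base unit: kg: 1, m: -3
SI base units of density: kg/m³

Answer: kg/m³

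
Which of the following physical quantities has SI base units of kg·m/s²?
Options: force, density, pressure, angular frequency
Checking the SI base units of each option:
  force (F = ma): kg·m/s²  ✓ matches
  density (ρ = m/V): kg/m³  ✗
  pressure (P = F/A): kg/(m·s²)  ✗
  angular frequency (ω = 2πf): 1/s  ✗

Only force has units kg·m/s².

Answer: force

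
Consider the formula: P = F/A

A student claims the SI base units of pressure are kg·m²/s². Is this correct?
Units of each symbol in P = F/A:
  F (force): kg·m/s²
  A (area): m²  → in the denominator, contributes 1/m²

Multiplying the contributions: [kg·m/s²] · [1/m²]
Adding exponents of each base unit: kg: 1, m: -1, s: -2
SI base units of pressure: kg/(m·s²)

The claimed units kg·m²/s² (exponents kg: 1, m: 2, s: -2) do not match the derived units kg/(m·s²) (exponents kg: 1, m: -1, s: -2), so the claim is incorrect.

Answer: No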